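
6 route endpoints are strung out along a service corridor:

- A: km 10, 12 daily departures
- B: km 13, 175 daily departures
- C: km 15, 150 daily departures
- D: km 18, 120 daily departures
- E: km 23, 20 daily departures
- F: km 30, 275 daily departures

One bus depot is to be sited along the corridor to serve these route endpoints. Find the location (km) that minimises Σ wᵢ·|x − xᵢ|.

For a sum of weighted absolute distances on a line, the optimum is the weighted median (not the mean). Total weight W = 752; half-weight = 376.
Sort by position and accumulate weight:
  km 10 (A, w=12) → cum 12
  km 13 (B, w=175) → cum 187
  km 15 (C, w=150) → cum 337
  km 18 (D, w=120) → cum 457  ≥ 376 → median here
  km 23 (E, w=20) → cum 477
  km 30 (F, w=275) → cum 752
Optimal location: km 18.

x = 18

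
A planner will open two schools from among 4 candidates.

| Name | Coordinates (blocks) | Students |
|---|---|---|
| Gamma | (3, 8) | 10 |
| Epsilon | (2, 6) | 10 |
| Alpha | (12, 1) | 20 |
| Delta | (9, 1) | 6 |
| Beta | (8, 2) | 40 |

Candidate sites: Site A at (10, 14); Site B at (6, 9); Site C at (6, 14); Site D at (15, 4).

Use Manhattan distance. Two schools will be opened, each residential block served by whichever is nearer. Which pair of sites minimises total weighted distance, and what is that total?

{Site B, Site D}, total 644

Evaluate every pair (each demand assigned to the nearer of the two):
  {Site B, Site D}: total = 644
  {Site C, Site D}: total = 744
  {Site A, Site D}: total = 814
  {Site A, Site B}: total = 816
  {Site B, Site C}: total = 816
  {Site A, Site C}: total = 1154
Best pair: {Site B, Site D} with total 644.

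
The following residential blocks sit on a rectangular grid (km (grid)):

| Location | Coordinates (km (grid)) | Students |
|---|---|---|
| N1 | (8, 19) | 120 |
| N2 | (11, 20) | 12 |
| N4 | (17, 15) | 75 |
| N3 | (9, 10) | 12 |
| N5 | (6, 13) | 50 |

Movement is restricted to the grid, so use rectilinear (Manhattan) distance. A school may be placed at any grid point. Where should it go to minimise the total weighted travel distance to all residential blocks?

(8, 15)

Manhattan distance separates: Σwᵢ(|x−xᵢ|+|y−yᵢ|) = Σwᵢ|x−xᵢ| + Σwᵢ|y−yᵢ|, so x and y are optimised independently as 1-D weighted medians.
Total weight W = 269; half = 134.5.
x-coordinate, sorted with cumulative weight:
  x=6 (N5, w=50) cum 50
  x=8 (N1, w=120) cum 170  ← median
  x=9 (N3, w=12) cum 182
  x=11 (N2, w=12) cum 194
  x=17 (N4, w=75) cum 269
⇒ x* = 8
y-coordinate, sorted with cumulative weight:
  y=10 (N3, w=12) cum 12
  y=13 (N5, w=50) cum 62
  y=15 (N4, w=75) cum 137  ← median
  y=19 (N1, w=120) cum 257
  y=20 (N2, w=12) cum 269
⇒ y* = 15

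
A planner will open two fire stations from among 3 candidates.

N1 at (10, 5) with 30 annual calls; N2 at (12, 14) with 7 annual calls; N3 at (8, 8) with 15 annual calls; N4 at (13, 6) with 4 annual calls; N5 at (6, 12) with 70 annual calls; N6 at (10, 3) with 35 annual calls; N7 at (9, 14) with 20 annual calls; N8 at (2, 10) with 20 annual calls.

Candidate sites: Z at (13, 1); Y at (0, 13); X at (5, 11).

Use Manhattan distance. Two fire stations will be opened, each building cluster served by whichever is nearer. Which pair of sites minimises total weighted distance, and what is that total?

Evaluate every pair (each demand assigned to the nearer of the two):
  {Z, X}: total = 925
  {Y, X}: total = 1357
  {Z, Y}: total = 1466
Best pair: {Z, X} with total 925.

{Z, X}, total 925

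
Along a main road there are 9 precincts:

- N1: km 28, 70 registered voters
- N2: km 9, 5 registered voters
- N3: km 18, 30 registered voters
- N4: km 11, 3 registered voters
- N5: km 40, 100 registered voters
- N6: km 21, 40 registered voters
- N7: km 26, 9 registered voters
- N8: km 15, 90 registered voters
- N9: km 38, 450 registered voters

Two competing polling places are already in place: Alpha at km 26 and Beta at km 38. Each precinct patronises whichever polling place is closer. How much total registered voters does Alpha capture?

The indifferent point is the midpoint (26+38)/2 = 32; precincts left of it (closer to Alpha at 26) go to Alpha, those right go to Beta.
  N2 at 9 (w=5) → Alpha
  N4 at 11 (w=3) → Alpha
  N8 at 15 (w=90) → Alpha
  N3 at 18 (w=30) → Alpha
  N6 at 21 (w=40) → Alpha
  N7 at 26 (w=9) → Alpha
  N1 at 28 (w=70) → Alpha
  N9 at 38 (w=450) → Beta
  N5 at 40 (w=100) → Beta
Alpha captures 247; Beta captures 550.

247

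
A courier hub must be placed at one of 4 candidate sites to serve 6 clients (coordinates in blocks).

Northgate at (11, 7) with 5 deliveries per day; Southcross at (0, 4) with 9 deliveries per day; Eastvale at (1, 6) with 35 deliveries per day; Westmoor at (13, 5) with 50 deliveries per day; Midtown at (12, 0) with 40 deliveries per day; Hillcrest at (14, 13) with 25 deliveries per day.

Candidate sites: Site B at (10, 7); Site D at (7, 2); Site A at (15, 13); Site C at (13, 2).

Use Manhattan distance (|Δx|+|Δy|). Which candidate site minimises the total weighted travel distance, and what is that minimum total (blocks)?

Site C, total 1300 blocks

Total weighted distance at each candidate:
  Site B (10, 7): total = 1332
  Site D (7, 2): total = 1656
  Site A (15, 13): total = 2166
  Site C (13, 2): total = 1300
Minimum is at Site C with total 1300 blocks.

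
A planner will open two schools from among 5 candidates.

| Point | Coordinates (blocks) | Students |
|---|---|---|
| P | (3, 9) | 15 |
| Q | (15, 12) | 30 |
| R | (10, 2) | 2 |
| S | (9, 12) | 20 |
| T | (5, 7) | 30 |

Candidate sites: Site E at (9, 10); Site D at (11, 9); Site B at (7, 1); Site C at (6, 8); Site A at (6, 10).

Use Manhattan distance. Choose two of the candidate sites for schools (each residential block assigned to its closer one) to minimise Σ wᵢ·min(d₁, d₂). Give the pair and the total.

{Site E, Site C}, total 418

Evaluate every pair (each demand assigned to the nearer of the two):
  {Site E, Site C}: total = 418
  {Site D, Site C}: total = 446
  {Site E, Site A}: total = 478
  {Site D, Site A}: total = 506
  {Site C, Site A}: total = 570
  {Site E, Site D}: total = 581
  {Site E, Site B}: total = 603
  {Site B, Site A}: total = 618
  {Site B, Site C}: total = 658
  {Site D, Site B}: total = 678
Best pair: {Site E, Site C} with total 418.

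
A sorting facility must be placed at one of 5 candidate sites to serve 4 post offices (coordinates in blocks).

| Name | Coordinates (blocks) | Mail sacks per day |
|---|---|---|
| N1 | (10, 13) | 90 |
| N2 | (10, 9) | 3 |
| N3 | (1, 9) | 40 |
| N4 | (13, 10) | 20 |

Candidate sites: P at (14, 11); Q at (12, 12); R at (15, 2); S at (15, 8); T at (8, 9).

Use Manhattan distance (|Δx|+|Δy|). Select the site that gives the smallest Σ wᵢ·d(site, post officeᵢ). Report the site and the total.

Q, total 905 blocks

Total weighted distance at each candidate:
  P (14, 11): total = 1198
  Q (12, 12): total = 905
  R (15, 2): total = 2516
  S (15, 8): total = 1598
  T (8, 9): total = 946
Minimum is at Q with total 905 blocks.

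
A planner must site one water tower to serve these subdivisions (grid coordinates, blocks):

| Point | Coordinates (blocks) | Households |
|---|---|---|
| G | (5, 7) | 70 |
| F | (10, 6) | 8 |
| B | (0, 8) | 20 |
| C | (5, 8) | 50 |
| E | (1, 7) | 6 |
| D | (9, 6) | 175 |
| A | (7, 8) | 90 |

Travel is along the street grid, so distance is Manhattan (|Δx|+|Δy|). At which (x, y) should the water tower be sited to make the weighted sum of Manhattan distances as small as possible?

Manhattan distance separates: Σwᵢ(|x−xᵢ|+|y−yᵢ|) = Σwᵢ|x−xᵢ| + Σwᵢ|y−yᵢ|, so x and y are optimised independently as 1-D weighted medians.
Total weight W = 419; half = 209.5.
x-coordinate, sorted with cumulative weight:
  x=0 (B, w=20) cum 20
  x=1 (E, w=6) cum 26
  x=5 (G, w=70) cum 96
  x=5 (C, w=50) cum 146
  x=7 (A, w=90) cum 236  ← median
  x=9 (D, w=175) cum 411
  x=10 (F, w=8) cum 419
⇒ x* = 7
y-coordinate, sorted with cumulative weight:
  y=6 (F, w=8) cum 8
  y=6 (D, w=175) cum 183
  y=7 (G, w=70) cum 253  ← median
  y=7 (E, w=6) cum 259
  y=8 (B, w=20) cum 279
  y=8 (C, w=50) cum 329
  y=8 (A, w=90) cum 419
⇒ y* = 7

(7, 7)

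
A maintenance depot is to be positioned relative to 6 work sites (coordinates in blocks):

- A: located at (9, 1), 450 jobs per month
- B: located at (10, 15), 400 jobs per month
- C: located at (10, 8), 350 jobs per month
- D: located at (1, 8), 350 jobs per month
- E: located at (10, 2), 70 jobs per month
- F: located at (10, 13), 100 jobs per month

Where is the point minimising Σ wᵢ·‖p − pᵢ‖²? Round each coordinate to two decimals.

The minimiser of Σwᵢ‖p−pᵢ‖² is the weighted centroid p* = (Σwᵢpᵢ)/(Σwᵢ).
Σwᵢ = 1720.
Σwᵢxᵢ = 450·9 + 400·10 + 350·10 + 350·1 + 70·10 + 100·10 = 13600.
Σwᵢyᵢ = 450·1 + 400·15 + 350·8 + 350·8 + 70·2 + 100·13 = 13490.
x* = 13600/1720 = 7.91, y* = 13490/1720 = 7.84.

(7.91, 7.84)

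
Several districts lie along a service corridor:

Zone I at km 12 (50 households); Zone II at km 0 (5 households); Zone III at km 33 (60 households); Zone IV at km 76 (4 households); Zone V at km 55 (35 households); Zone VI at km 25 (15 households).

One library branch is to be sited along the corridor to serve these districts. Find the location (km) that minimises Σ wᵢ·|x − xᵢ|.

For a sum of weighted absolute distances on a line, the optimum is the weighted median (not the mean). Total weight W = 169; half-weight = 84.5.
Sort by position and accumulate weight:
  km 0 (Zone II, w=5) → cum 5
  km 12 (Zone I, w=50) → cum 55
  km 25 (Zone VI, w=15) → cum 70
  km 33 (Zone III, w=60) → cum 130  ≥ 84.5 → median here
  km 55 (Zone V, w=35) → cum 165
  km 76 (Zone IV, w=4) → cum 169
Optimal location: km 33.

x = 33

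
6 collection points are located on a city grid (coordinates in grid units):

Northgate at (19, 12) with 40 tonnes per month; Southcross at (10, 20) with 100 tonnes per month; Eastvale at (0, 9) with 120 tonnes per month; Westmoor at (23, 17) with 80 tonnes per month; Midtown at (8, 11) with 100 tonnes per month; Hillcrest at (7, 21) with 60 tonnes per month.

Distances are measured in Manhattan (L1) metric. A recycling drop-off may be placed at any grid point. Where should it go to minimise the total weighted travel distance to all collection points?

Manhattan distance separates: Σwᵢ(|x−xᵢ|+|y−yᵢ|) = Σwᵢ|x−xᵢ| + Σwᵢ|y−yᵢ|, so x and y are optimised independently as 1-D weighted medians.
Total weight W = 500; half = 250.
x-coordinate, sorted with cumulative weight:
  x=0 (Eastvale, w=120) cum 120
  x=7 (Hillcrest, w=60) cum 180
  x=8 (Midtown, w=100) cum 280  ← median
  x=10 (Southcross, w=100) cum 380
  x=19 (Northgate, w=40) cum 420
  x=23 (Westmoor, w=80) cum 500
⇒ x* = 8
y-coordinate, sorted with cumulative weight:
  y=9 (Eastvale, w=120) cum 120
  y=11 (Midtown, w=100) cum 220
  y=12 (Northgate, w=40) cum 260  ← median
  y=17 (Westmoor, w=80) cum 340
  y=20 (Southcross, w=100) cum 440
  y=21 (Hillcrest, w=60) cum 500
⇒ y* = 12

(8, 12)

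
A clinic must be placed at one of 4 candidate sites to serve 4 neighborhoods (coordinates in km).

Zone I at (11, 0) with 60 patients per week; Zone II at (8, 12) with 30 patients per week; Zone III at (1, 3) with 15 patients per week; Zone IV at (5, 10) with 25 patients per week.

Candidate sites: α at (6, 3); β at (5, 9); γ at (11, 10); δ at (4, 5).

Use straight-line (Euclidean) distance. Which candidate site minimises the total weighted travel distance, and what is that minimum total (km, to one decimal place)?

α, total 878.2 km

Total weighted distance at each candidate:
  α (6, 3): total = 878.2
  β (5, 9): total = 909.4
  γ (11, 10): total = 1041.3
  δ (4, 5): total = 939.6
Minimum is at α with total 878.2 km.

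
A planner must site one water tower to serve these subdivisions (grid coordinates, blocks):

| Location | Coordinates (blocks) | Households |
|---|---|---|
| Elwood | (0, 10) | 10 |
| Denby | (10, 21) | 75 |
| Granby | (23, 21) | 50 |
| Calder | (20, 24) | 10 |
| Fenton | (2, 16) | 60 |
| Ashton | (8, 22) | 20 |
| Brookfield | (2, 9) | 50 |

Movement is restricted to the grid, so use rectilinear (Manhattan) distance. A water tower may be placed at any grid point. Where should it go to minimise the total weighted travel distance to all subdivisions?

Manhattan distance separates: Σwᵢ(|x−xᵢ|+|y−yᵢ|) = Σwᵢ|x−xᵢ| + Σwᵢ|y−yᵢ|, so x and y are optimised independently as 1-D weighted medians.
Total weight W = 275; half = 137.5.
x-coordinate, sorted with cumulative weight:
  x=0 (Elwood, w=10) cum 10
  x=2 (Fenton, w=60) cum 70
  x=2 (Brookfield, w=50) cum 120
  x=8 (Ashton, w=20) cum 140  ← median
  x=10 (Denby, w=75) cum 215
  x=20 (Calder, w=10) cum 225
  x=23 (Granby, w=50) cum 275
⇒ x* = 8
y-coordinate, sorted with cumulative weight:
  y=9 (Brookfield, w=50) cum 50
  y=10 (Elwood, w=10) cum 60
  y=16 (Fenton, w=60) cum 120
  y=21 (Denby, w=75) cum 195  ← median
  y=21 (Granby, w=50) cum 245
  y=22 (Ashton, w=20) cum 265
  y=24 (Calder, w=10) cum 275
⇒ y* = 21

(8, 21)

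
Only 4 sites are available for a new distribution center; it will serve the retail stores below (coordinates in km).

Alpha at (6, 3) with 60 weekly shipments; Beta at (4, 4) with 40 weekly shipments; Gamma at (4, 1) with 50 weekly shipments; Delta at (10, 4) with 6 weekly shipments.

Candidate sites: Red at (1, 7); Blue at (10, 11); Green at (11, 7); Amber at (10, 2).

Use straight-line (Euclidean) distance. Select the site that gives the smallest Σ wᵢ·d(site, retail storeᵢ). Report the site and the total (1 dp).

Amber, total 816.5 km

Total weighted distance at each candidate:
  Red (1, 7): total = 946.2
  Blue (10, 11): total = 1530.5
  Green (11, 7): total = 1168.8
  Amber (10, 2): total = 816.5
Minimum is at Amber with total 816.5 km.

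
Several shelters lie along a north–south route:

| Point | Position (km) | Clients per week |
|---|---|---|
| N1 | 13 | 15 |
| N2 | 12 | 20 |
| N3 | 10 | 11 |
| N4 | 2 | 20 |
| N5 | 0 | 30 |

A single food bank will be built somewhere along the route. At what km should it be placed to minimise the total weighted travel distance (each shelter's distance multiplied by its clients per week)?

For a sum of weighted absolute distances on a line, the optimum is the weighted median (not the mean). Total weight W = 96; half-weight = 48.
Sort by position and accumulate weight:
  km 0 (N5, w=30) → cum 30
  km 2 (N4, w=20) → cum 50  ≥ 48 → median here
  km 10 (N3, w=11) → cum 61
  km 12 (N2, w=20) → cum 81
  km 13 (N1, w=15) → cum 96
Optimal location: km 2.

x = 2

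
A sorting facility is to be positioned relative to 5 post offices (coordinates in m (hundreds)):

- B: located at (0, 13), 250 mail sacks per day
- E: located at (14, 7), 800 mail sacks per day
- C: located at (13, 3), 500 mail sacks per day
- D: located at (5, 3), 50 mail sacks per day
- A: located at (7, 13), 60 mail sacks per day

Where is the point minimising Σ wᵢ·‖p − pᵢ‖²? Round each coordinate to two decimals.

The minimiser of Σwᵢ‖p−pᵢ‖² is the weighted centroid p* = (Σwᵢpᵢ)/(Σwᵢ).
Σwᵢ = 1660.
Σwᵢxᵢ = 250·0 + 800·14 + 500·13 + 50·5 + 60·7 = 18370.
Σwᵢyᵢ = 250·13 + 800·7 + 500·3 + 50·3 + 60·13 = 11280.
x* = 18370/1660 = 11.07, y* = 11280/1660 = 6.80.

(11.07, 6.80)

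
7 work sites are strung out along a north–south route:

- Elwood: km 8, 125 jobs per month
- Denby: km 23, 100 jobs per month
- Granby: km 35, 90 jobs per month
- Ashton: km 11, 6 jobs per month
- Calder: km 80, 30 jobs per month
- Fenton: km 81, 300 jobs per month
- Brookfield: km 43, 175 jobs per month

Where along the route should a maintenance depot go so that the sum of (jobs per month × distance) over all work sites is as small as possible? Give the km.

x = 43

For a sum of weighted absolute distances on a line, the optimum is the weighted median (not the mean). Total weight W = 826; half-weight = 413.
Sort by position and accumulate weight:
  km 8 (Elwood, w=125) → cum 125
  km 11 (Ashton, w=6) → cum 131
  km 23 (Denby, w=100) → cum 231
  km 35 (Granby, w=90) → cum 321
  km 43 (Brookfield, w=175) → cum 496  ≥ 413 → median here
  km 80 (Calder, w=30) → cum 526
  km 81 (Fenton, w=300) → cum 826
Optimal location: km 43.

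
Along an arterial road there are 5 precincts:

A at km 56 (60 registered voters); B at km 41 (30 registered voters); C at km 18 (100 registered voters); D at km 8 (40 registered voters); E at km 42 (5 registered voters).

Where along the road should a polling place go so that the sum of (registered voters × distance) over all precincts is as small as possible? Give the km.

For a sum of weighted absolute distances on a line, the optimum is the weighted median (not the mean). Total weight W = 235; half-weight = 117.5.
Sort by position and accumulate weight:
  km 8 (D, w=40) → cum 40
  km 18 (C, w=100) → cum 140  ≥ 117.5 → median here
  km 41 (B, w=30) → cum 170
  km 42 (E, w=5) → cum 175
  km 56 (A, w=60) → cum 235
Optimal location: km 18.

x = 18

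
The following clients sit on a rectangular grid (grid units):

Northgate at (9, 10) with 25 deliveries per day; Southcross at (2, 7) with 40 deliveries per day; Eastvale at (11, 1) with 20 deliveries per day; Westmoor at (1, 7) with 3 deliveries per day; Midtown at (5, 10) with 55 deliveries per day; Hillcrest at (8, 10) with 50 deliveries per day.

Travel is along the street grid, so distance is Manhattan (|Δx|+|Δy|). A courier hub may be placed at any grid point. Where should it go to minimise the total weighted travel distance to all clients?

(5, 10)

Manhattan distance separates: Σwᵢ(|x−xᵢ|+|y−yᵢ|) = Σwᵢ|x−xᵢ| + Σwᵢ|y−yᵢ|, so x and y are optimised independently as 1-D weighted medians.
Total weight W = 193; half = 96.5.
x-coordinate, sorted with cumulative weight:
  x=1 (Westmoor, w=3) cum 3
  x=2 (Southcross, w=40) cum 43
  x=5 (Midtown, w=55) cum 98  ← median
  x=8 (Hillcrest, w=50) cum 148
  x=9 (Northgate, w=25) cum 173
  x=11 (Eastvale, w=20) cum 193
⇒ x* = 5
y-coordinate, sorted with cumulative weight:
  y=1 (Eastvale, w=20) cum 20
  y=7 (Southcross, w=40) cum 60
  y=7 (Westmoor, w=3) cum 63
  y=10 (Northgate, w=25) cum 88
  y=10 (Midtown, w=55) cum 143  ← median
  y=10 (Hillcrest, w=50) cum 193
⇒ y* = 10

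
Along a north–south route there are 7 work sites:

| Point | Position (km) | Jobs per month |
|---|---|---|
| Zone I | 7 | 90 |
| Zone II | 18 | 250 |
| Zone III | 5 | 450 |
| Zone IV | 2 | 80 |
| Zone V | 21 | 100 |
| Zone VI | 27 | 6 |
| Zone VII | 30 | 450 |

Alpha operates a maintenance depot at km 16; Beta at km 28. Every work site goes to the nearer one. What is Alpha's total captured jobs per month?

970

The indifferent point is the midpoint (16+28)/2 = 22; work sites left of it (closer to Alpha at 16) go to Alpha, those right go to Beta.
  Zone IV at 2 (w=80) → Alpha
  Zone III at 5 (w=450) → Alpha
  Zone I at 7 (w=90) → Alpha
  Zone II at 18 (w=250) → Alpha
  Zone V at 21 (w=100) → Alpha
  Zone VI at 27 (w=6) → Beta
  Zone VII at 30 (w=450) → Beta
Alpha captures 970; Beta captures 456.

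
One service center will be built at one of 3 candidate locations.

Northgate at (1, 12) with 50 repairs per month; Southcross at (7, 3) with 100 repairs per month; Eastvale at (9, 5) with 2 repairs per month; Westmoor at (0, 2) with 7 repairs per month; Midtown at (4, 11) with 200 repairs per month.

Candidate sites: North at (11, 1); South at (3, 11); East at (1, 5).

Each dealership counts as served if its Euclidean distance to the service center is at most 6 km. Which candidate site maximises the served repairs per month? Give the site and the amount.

Coverage radius r = 6 km; a point is covered iff (Δx)²+(Δy)² ≤ 6² = 36.
  North (11, 1): covers {Southcross, Eastvale} → 102
  South (3, 11): covers {Northgate, Midtown} → 250
  East (1, 5): covers {Westmoor} → 7
Maximum coverage at South: 250 repairs per month.

South, covering 250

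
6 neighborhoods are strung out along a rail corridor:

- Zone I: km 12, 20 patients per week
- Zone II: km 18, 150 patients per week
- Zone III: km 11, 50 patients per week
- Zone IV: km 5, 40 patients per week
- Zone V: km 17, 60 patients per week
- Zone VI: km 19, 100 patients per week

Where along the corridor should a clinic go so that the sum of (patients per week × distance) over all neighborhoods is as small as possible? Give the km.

x = 18

For a sum of weighted absolute distances on a line, the optimum is the weighted median (not the mean). Total weight W = 420; half-weight = 210.
Sort by position and accumulate weight:
  km 5 (Zone IV, w=40) → cum 40
  km 11 (Zone III, w=50) → cum 90
  km 12 (Zone I, w=20) → cum 110
  km 17 (Zone V, w=60) → cum 170
  km 18 (Zone II, w=150) → cum 320  ≥ 210 → median here
  km 19 (Zone VI, w=100) → cum 420
Optimal location: km 18.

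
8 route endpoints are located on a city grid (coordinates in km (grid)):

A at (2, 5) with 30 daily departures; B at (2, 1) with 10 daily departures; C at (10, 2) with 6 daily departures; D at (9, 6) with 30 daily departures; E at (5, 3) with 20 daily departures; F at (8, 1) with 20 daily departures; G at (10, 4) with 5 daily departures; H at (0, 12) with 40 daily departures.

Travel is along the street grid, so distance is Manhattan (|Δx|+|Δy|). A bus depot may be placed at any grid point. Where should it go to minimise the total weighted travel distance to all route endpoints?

(5, 5)

Manhattan distance separates: Σwᵢ(|x−xᵢ|+|y−yᵢ|) = Σwᵢ|x−xᵢ| + Σwᵢ|y−yᵢ|, so x and y are optimised independently as 1-D weighted medians.
Total weight W = 161; half = 80.5.
x-coordinate, sorted with cumulative weight:
  x=0 (H, w=40) cum 40
  x=2 (A, w=30) cum 70
  x=2 (B, w=10) cum 80
  x=5 (E, w=20) cum 100  ← median
  x=8 (F, w=20) cum 120
  x=9 (D, w=30) cum 150
  x=10 (C, w=6) cum 156
  x=10 (G, w=5) cum 161
⇒ x* = 5
y-coordinate, sorted with cumulative weight:
  y=1 (B, w=10) cum 10
  y=1 (F, w=20) cum 30
  y=2 (C, w=6) cum 36
  y=3 (E, w=20) cum 56
  y=4 (G, w=5) cum 61
  y=5 (A, w=30) cum 91  ← median
  y=6 (D, w=30) cum 121
  y=12 (H, w=40) cum 161
⇒ y* = 5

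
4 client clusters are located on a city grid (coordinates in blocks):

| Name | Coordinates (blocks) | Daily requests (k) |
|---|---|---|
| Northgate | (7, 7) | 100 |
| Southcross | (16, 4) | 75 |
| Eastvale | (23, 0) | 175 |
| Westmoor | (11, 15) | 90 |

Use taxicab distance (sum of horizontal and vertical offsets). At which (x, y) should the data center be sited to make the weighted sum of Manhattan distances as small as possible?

(16, 4)

Manhattan distance separates: Σwᵢ(|x−xᵢ|+|y−yᵢ|) = Σwᵢ|x−xᵢ| + Σwᵢ|y−yᵢ|, so x and y are optimised independently as 1-D weighted medians.
Total weight W = 440; half = 220.
x-coordinate, sorted with cumulative weight:
  x=7 (Northgate, w=100) cum 100
  x=11 (Westmoor, w=90) cum 190
  x=16 (Southcross, w=75) cum 265  ← median
  x=23 (Eastvale, w=175) cum 440
⇒ x* = 16
y-coordinate, sorted with cumulative weight:
  y=0 (Eastvale, w=175) cum 175
  y=4 (Southcross, w=75) cum 250  ← median
  y=7 (Northgate, w=100) cum 350
  y=15 (Westmoor, w=90) cum 440
⇒ y* = 4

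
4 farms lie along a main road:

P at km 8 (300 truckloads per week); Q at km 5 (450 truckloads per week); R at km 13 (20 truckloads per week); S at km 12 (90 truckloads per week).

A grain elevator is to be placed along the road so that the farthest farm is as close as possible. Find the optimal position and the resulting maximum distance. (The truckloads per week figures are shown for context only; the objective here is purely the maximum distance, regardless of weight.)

location 9, max distance 4

The 1-center on a line is the midpoint of the two extreme points: leftmost at 5, rightmost at 13.
Optimal location = (5 + 13)/2 = 9; maximum distance = (13 − 5)/2 = 4.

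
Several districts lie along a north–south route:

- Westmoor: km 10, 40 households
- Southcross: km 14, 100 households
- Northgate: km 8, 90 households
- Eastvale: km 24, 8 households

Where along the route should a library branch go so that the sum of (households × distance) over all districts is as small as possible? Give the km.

x = 10

For a sum of weighted absolute distances on a line, the optimum is the weighted median (not the mean). Total weight W = 238; half-weight = 119.
Sort by position and accumulate weight:
  km 8 (Northgate, w=90) → cum 90
  km 10 (Westmoor, w=40) → cum 130  ≥ 119 → median here
  km 14 (Southcross, w=100) → cum 230
  km 24 (Eastvale, w=8) → cum 238
Optimal location: km 10.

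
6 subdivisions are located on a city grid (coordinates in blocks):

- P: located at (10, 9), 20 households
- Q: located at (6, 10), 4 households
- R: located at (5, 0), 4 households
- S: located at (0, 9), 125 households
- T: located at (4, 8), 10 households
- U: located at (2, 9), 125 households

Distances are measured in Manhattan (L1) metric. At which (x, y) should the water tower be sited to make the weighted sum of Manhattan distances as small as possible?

(2, 9)

Manhattan distance separates: Σwᵢ(|x−xᵢ|+|y−yᵢ|) = Σwᵢ|x−xᵢ| + Σwᵢ|y−yᵢ|, so x and y are optimised independently as 1-D weighted medians.
Total weight W = 288; half = 144.
x-coordinate, sorted with cumulative weight:
  x=0 (S, w=125) cum 125
  x=2 (U, w=125) cum 250  ← median
  x=4 (T, w=10) cum 260
  x=5 (R, w=4) cum 264
  x=6 (Q, w=4) cum 268
  x=10 (P, w=20) cum 288
⇒ x* = 2
y-coordinate, sorted with cumulative weight:
  y=0 (R, w=4) cum 4
  y=8 (T, w=10) cum 14
  y=9 (P, w=20) cum 34
  y=9 (S, w=125) cum 159  ← median
  y=9 (U, w=125) cum 284
  y=10 (Q, w=4) cum 288
⇒ y* = 9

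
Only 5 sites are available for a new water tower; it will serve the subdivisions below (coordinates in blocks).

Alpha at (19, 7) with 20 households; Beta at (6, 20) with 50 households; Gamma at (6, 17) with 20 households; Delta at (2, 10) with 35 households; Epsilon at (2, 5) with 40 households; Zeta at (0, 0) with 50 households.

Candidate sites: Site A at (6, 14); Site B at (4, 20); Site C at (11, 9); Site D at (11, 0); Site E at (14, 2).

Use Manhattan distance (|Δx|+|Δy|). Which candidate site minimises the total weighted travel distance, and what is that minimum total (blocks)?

Site A, total 2560 blocks

Total weighted distance at each candidate:
  Site A (6, 14): total = 2560
  Site B (4, 20): total = 3060
  Site C (11, 9): total = 3130
  Site D (11, 0): total = 3765
  Site E (14, 2): total = 4060
Minimum is at Site A with total 2560 blocks.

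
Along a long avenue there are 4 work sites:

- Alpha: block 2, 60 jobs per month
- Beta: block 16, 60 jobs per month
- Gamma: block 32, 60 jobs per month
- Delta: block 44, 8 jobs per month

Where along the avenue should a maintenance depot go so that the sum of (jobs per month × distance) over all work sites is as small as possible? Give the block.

For a sum of weighted absolute distances on a line, the optimum is the weighted median (not the mean). Total weight W = 188; half-weight = 94.
Sort by position and accumulate weight:
  block 2 (Alpha, w=60) → cum 60
  block 16 (Beta, w=60) → cum 120  ≥ 94 → median here
  block 32 (Gamma, w=60) → cum 180
  block 44 (Delta, w=8) → cum 188
Optimal location: block 16.

x = 16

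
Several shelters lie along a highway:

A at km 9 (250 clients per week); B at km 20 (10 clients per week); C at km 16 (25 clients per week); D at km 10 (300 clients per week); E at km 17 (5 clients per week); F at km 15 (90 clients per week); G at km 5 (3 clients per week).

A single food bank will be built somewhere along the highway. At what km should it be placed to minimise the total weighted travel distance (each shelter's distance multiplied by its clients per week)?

For a sum of weighted absolute distances on a line, the optimum is the weighted median (not the mean). Total weight W = 683; half-weight = 341.5.
Sort by position and accumulate weight:
  km 5 (G, w=3) → cum 3
  km 9 (A, w=250) → cum 253
  km 10 (D, w=300) → cum 553  ≥ 341.5 → median here
  km 15 (F, w=90) → cum 643
  km 16 (C, w=25) → cum 668
  km 17 (E, w=5) → cum 673
  km 20 (B, w=10) → cum 683
Optimal location: km 10.

x = 10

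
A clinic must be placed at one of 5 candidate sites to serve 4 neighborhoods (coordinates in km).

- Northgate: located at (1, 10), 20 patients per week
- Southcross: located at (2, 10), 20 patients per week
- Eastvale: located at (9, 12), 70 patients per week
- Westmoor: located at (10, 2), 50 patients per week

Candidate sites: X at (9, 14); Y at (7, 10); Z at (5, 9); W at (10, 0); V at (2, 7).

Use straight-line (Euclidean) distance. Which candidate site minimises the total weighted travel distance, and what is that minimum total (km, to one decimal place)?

Total weighted distance at each candidate:
  X (9, 14): total = 1082.2
  Y (7, 10): total = 845.2
  Z (5, 9): total = 925.8
  W (10, 0): total = 1468.1
  V (2, 7): total = 1197.1
Minimum is at Y with total 845.2 km.

Y, total 845.2 km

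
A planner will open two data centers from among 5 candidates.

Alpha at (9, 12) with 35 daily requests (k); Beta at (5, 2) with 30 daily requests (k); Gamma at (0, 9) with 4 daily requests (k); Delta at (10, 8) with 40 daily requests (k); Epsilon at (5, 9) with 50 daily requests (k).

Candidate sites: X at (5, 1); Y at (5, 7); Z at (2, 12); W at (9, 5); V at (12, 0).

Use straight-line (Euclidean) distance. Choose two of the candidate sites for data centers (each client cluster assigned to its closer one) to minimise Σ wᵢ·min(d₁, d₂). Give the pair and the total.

{X, Y}, total 579.6

Evaluate every pair (each demand assigned to the nearer of the two):
  {X, Y}: total = 579.6
  {Y, W}: total = 622.1
  {Y, Z}: total = 692.5
  {Y, V}: total = 699.6
  {X, W}: total = 722.1
  {Z, W}: total = 748.0
  {W, V}: total = 843.7
  {X, Z}: total = 845.6
  {Z, V}: total = 1019.8
  {X, V}: total = 1207.2
Best pair: {X, Y} with total 579.6.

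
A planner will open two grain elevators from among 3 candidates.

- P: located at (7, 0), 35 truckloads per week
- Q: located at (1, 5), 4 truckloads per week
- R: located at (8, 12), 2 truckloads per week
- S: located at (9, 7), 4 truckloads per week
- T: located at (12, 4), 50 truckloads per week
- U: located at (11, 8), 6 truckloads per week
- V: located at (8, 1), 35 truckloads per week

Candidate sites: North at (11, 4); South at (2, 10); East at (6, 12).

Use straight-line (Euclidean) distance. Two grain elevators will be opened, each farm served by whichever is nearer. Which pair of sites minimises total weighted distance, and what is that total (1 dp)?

{North, South}, total 467.9

Evaluate every pair (each demand assigned to the nearer of the two):
  {North, South}: total = 467.9
  {North, East}: total = 473.3
  {South, East}: total = 1356.0
Best pair: {North, South} with total 467.9.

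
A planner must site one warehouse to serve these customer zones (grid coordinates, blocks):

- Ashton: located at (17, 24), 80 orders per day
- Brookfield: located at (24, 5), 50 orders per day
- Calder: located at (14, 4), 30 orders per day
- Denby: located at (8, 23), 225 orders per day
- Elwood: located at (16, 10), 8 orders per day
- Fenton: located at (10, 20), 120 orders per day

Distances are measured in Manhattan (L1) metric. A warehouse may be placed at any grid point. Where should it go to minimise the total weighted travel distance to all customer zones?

Manhattan distance separates: Σwᵢ(|x−xᵢ|+|y−yᵢ|) = Σwᵢ|x−xᵢ| + Σwᵢ|y−yᵢ|, so x and y are optimised independently as 1-D weighted medians.
Total weight W = 513; half = 256.5.
x-coordinate, sorted with cumulative weight:
  x=8 (Denby, w=225) cum 225
  x=10 (Fenton, w=120) cum 345  ← median
  x=14 (Calder, w=30) cum 375
  x=16 (Elwood, w=8) cum 383
  x=17 (Ashton, w=80) cum 463
  x=24 (Brookfield, w=50) cum 513
⇒ x* = 10
y-coordinate, sorted with cumulative weight:
  y=4 (Calder, w=30) cum 30
  y=5 (Brookfield, w=50) cum 80
  y=10 (Elwood, w=8) cum 88
  y=20 (Fenton, w=120) cum 208
  y=23 (Denby, w=225) cum 433  ← median
  y=24 (Ashton, w=80) cum 513
⇒ y* = 23

(10, 23)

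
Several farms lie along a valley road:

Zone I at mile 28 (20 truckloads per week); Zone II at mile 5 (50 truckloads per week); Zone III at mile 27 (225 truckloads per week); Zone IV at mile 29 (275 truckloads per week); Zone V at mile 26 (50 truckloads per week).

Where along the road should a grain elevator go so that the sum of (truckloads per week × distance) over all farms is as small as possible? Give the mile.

For a sum of weighted absolute distances on a line, the optimum is the weighted median (not the mean). Total weight W = 620; half-weight = 310.
Sort by position and accumulate weight:
  mile 5 (Zone II, w=50) → cum 50
  mile 26 (Zone V, w=50) → cum 100
  mile 27 (Zone III, w=225) → cum 325  ≥ 310 → median here
  mile 28 (Zone I, w=20) → cum 345
  mile 29 (Zone IV, w=275) → cum 620
Optimal location: mile 27.

x = 27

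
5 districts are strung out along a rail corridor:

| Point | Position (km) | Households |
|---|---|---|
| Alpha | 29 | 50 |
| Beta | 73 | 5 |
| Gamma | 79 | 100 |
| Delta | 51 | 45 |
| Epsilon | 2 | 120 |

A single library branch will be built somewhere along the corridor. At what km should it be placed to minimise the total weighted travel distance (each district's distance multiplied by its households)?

x = 29

For a sum of weighted absolute distances on a line, the optimum is the weighted median (not the mean). Total weight W = 320; half-weight = 160.
Sort by position and accumulate weight:
  km 2 (Epsilon, w=120) → cum 120
  km 29 (Alpha, w=50) → cum 170  ≥ 160 → median here
  km 51 (Delta, w=45) → cum 215
  km 73 (Beta, w=5) → cum 220
  km 79 (Gamma, w=100) → cum 320
Optimal location: km 29.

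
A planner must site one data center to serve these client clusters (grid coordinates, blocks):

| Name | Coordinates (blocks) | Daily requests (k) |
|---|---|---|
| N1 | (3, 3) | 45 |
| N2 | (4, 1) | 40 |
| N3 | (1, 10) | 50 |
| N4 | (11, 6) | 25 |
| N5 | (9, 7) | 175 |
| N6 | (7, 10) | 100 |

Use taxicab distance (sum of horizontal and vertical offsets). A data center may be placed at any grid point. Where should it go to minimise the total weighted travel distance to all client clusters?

(7, 7)

Manhattan distance separates: Σwᵢ(|x−xᵢ|+|y−yᵢ|) = Σwᵢ|x−xᵢ| + Σwᵢ|y−yᵢ|, so x and y are optimised independently as 1-D weighted medians.
Total weight W = 435; half = 217.5.
x-coordinate, sorted with cumulative weight:
  x=1 (N3, w=50) cum 50
  x=3 (N1, w=45) cum 95
  x=4 (N2, w=40) cum 135
  x=7 (N6, w=100) cum 235  ← median
  x=9 (N5, w=175) cum 410
  x=11 (N4, w=25) cum 435
⇒ x* = 7
y-coordinate, sorted with cumulative weight:
  y=1 (N2, w=40) cum 40
  y=3 (N1, w=45) cum 85
  y=6 (N4, w=25) cum 110
  y=7 (N5, w=175) cum 285  ← median
  y=10 (N3, w=50) cum 335
  y=10 (N6, w=100) cum 435
⇒ y* = 7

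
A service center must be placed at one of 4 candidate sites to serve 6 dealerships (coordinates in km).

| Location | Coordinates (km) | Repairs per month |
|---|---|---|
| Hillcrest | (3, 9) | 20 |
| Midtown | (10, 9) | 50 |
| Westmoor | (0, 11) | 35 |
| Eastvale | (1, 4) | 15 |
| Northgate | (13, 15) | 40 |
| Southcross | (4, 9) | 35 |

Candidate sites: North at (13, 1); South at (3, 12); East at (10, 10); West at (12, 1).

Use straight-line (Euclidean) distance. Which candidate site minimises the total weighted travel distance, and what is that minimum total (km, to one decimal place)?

Total weighted distance at each candidate:
  North (13, 1): total = 2424.4
  South (3, 12): total = 1203.5
  East (10, 10): total = 1151.6
  West (12, 1): total = 2328.3
Minimum is at East with total 1151.6 km.

East, total 1151.6 km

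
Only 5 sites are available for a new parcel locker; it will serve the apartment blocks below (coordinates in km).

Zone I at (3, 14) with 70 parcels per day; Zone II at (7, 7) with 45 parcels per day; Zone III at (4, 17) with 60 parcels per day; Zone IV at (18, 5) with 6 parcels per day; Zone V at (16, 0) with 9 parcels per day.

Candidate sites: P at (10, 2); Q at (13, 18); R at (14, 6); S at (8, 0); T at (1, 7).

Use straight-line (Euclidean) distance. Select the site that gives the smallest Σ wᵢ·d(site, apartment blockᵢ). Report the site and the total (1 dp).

T, total 1657.7 km

Total weighted distance at each candidate:
  P (10, 2): total = 2312.4
  Q (13, 18): total = 2108.9
  R (14, 6): total = 2243.9
  S (8, 0): total = 2545.8
  T (1, 7): total = 1657.7
Minimum is at T with total 1657.7 km.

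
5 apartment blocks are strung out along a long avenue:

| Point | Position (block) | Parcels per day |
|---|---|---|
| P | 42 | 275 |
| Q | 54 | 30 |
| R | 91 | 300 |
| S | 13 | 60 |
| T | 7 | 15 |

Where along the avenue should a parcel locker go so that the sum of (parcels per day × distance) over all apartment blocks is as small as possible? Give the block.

x = 42

For a sum of weighted absolute distances on a line, the optimum is the weighted median (not the mean). Total weight W = 680; half-weight = 340.
Sort by position and accumulate weight:
  block 7 (T, w=15) → cum 15
  block 13 (S, w=60) → cum 75
  block 42 (P, w=275) → cum 350  ≥ 340 → median here
  block 54 (Q, w=30) → cum 380
  block 91 (R, w=300) → cum 680
Optimal location: block 42.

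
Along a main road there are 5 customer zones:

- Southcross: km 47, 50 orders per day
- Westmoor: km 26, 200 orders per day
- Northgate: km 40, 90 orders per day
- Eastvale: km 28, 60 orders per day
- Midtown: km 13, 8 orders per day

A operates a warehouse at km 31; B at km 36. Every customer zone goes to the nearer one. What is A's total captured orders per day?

The indifferent point is the midpoint (31+36)/2 = 33.5; customer zones left of it (closer to A at 31) go to A, those right go to B.
  Midtown at 13 (w=8) → A
  Westmoor at 26 (w=200) → A
  Eastvale at 28 (w=60) → A
  Northgate at 40 (w=90) → B
  Southcross at 47 (w=50) → B
A captures 268; B captures 140.

268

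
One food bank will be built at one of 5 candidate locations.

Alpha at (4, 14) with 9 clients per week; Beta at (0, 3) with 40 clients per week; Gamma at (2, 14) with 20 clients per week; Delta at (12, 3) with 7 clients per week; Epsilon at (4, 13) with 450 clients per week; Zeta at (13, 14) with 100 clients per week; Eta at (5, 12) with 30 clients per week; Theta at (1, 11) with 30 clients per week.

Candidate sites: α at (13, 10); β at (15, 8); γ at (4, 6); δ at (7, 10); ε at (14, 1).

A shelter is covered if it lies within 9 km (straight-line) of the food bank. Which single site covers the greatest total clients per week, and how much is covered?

δ, covering 646

Coverage radius r = 9 km; a point is covered iff (Δx)²+(Δy)² ≤ 9² = 81.
  α (13, 10): covers {Delta, Zeta, Eta} → 137
  β (15, 8): covers {Delta, Zeta} → 107
  γ (4, 6): covers {Alpha, Beta, Gamma, Delta, Epsilon, Eta, Theta} → 586
  δ (7, 10): covers {Alpha, Gamma, Delta, Epsilon, Zeta, Eta, Theta} → 646
  ε (14, 1): covers {Delta} → 7
Maximum coverage at δ: 646 clients per week.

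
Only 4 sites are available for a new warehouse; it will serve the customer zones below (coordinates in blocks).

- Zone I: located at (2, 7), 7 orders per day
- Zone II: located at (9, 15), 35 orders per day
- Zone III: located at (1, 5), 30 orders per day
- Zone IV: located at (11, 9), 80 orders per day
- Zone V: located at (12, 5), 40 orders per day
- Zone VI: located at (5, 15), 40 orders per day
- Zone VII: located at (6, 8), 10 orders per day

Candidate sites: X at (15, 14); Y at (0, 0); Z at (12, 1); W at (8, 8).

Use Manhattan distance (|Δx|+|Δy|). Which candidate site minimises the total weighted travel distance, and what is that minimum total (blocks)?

Total weighted distance at each candidate:
  X (15, 14): total = 2865
  Y (0, 0): total = 4303
  Z (12, 1): total = 3007
  W (8, 8): total = 1649
Minimum is at W with total 1649 blocks.

W, total 1649 blocks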